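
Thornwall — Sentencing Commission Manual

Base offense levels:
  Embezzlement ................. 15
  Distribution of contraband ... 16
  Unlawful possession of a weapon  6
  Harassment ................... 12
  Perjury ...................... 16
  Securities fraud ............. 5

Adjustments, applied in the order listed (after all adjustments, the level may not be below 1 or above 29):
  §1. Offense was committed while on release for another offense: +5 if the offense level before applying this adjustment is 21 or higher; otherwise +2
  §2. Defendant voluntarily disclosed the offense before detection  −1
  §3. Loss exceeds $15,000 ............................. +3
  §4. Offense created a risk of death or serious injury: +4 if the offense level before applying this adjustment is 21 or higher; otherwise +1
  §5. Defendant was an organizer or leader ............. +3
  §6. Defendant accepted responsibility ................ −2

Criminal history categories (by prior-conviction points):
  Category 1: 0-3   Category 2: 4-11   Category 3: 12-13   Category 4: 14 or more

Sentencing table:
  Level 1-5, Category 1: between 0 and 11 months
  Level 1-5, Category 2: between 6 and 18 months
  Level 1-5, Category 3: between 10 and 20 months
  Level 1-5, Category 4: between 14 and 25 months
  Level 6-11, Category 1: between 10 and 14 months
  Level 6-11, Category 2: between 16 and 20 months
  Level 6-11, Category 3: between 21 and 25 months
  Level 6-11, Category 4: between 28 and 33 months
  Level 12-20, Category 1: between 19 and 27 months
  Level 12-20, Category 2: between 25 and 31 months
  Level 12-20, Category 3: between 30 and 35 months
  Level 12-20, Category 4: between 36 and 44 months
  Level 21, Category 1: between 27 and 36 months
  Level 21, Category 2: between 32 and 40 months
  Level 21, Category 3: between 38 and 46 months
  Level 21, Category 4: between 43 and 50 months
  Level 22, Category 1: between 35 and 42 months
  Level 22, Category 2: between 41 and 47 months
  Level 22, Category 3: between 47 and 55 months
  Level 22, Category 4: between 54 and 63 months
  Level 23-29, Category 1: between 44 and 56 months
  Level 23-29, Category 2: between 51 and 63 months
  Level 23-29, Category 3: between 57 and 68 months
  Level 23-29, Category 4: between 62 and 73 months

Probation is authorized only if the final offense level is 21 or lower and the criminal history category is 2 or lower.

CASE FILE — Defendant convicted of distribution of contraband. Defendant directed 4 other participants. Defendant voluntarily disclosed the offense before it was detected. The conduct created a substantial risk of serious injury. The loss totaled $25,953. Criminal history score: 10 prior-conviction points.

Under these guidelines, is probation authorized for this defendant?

No

Base offense level for distribution of contraband: 16.
§1 does not apply.
§2 applies: 16 − 1 = 15.
§3 applies: 15 + 3 = 18.
§4 applies (level before this adjustment is 18 < 21, so +1): 18 + 1 = 19.
§5 applies: 19 + 3 = 22.
§6 does not apply.
Final offense level: 22.
Criminal history: 10 prior points → Category 2 (4-11).
Level 22 falls in the 22 band.
Grid: Level 22 × Category 2 = 41-47 months.
Probation check: level 22 > 21 and category 2 ≤ 2 → not eligible.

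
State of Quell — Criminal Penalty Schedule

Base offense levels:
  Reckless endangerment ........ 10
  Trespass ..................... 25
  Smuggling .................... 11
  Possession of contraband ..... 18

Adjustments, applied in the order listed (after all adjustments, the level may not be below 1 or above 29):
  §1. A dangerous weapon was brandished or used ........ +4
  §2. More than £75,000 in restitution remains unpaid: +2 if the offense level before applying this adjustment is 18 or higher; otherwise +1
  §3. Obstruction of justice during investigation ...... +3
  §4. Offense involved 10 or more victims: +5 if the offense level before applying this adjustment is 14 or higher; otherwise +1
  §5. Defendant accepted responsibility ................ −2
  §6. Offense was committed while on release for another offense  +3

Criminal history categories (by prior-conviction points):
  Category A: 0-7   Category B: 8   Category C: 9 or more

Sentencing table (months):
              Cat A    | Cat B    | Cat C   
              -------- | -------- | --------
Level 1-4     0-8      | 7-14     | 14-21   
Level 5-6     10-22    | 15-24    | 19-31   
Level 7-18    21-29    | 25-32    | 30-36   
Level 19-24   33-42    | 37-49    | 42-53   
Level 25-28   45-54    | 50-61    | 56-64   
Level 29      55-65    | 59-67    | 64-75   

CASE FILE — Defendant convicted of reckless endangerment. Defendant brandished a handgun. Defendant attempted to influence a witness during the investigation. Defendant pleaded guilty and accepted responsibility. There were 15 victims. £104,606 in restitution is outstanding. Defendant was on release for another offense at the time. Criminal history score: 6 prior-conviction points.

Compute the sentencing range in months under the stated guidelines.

Base offense level for reckless endangerment: 10.
§1 applies: 10 + 4 = 14.
§2 applies (level before this adjustment is 14 < 18, so +1): 14 + 1 = 15.
§3 applies: 15 + 3 = 18.
§4 applies (level before this adjustment is 18 ≥ 14, so +5): 18 + 5 = 23.
§5 applies: 23 − 2 = 21.
§6 applies: 21 + 3 = 24.
Final offense level: 24.
Criminal history: 6 prior points → Category A (0-7).
Level 24 falls in the 19-24 band.
Grid: Level 19-24 × Category A = 33-42 months.

33-42 months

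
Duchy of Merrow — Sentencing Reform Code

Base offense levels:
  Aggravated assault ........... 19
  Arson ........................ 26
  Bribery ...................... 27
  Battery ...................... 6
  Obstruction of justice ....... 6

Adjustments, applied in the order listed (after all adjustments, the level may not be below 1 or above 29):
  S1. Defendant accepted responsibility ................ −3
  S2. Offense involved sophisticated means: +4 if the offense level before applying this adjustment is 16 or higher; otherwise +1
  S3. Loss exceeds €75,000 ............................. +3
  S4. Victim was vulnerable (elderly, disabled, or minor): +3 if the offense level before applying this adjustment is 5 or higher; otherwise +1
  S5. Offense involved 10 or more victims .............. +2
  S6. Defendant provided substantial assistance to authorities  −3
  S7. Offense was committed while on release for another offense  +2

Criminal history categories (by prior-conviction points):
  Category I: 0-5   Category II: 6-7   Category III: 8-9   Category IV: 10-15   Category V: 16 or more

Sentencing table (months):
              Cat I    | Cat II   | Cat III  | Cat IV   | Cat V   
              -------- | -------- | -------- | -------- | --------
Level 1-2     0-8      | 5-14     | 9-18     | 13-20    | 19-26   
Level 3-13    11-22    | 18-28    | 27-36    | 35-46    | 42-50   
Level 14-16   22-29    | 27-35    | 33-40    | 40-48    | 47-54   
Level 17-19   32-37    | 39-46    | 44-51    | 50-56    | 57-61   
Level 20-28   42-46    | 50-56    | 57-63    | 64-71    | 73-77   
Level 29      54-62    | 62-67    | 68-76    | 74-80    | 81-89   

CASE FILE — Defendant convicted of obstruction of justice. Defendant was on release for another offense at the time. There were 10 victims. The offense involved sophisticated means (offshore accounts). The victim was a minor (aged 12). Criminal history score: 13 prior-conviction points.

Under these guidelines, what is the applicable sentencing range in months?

40-48 months

Base offense level for obstruction of justice: 6.
S2 applies (level before this adjustment is 6 < 16, so +1): 6 + 1 = 7.
S3 does not apply.
S4 applies (level before this adjustment is 7 ≥ 5, so +3): 7 + 3 = 10.
S5 applies: 10 + 2 = 12.
S6 does not apply.
S7 applies: 12 + 2 = 14.
Final offense level: 14.
Criminal history: 13 prior points → Category IV (10-15).
Level 14 falls in the 14-16 band.
Grid: Level 14-16 × Category IV = 40-48 months.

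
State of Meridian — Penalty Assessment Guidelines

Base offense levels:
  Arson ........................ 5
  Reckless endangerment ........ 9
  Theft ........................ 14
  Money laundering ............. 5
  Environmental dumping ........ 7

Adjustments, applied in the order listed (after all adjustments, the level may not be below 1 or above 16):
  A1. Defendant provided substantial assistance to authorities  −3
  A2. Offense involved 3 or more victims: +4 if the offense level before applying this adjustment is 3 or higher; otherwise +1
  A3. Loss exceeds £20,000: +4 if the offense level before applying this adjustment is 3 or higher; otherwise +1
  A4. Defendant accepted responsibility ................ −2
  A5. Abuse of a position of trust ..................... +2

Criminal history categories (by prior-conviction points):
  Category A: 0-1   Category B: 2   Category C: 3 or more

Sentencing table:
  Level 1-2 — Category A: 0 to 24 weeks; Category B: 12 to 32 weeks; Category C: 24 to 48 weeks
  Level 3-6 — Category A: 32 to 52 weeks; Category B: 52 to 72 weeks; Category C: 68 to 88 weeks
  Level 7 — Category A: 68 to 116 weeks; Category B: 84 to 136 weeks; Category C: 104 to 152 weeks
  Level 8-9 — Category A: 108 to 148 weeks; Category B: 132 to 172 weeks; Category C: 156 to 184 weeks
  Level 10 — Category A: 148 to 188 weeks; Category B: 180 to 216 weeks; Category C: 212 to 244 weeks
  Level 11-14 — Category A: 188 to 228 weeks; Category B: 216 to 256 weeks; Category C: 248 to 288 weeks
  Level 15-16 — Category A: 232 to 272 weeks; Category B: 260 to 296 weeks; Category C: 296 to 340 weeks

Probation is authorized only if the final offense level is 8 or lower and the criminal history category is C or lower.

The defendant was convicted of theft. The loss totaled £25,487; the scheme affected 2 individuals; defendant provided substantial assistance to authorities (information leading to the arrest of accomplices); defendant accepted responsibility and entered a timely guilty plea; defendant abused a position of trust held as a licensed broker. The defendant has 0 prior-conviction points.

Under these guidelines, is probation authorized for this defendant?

No

Base offense level for theft: 14.
A1 applies: 14 − 3 = 11.
A2 does not apply.
A3 applies (level before this adjustment is 11 ≥ 3, so +4): 11 + 4 = 15.
A4 applies: 15 − 2 = 13.
A5 applies: 13 + 2 = 15.
Final offense level: 15.
Criminal history: 0 prior points → Category A (0-1).
Level 15 falls in the 15-16 band.
Grid: Level 15-16 × Category A = 232-272 weeks.
Probation check: level 15 > 8 and category A ≤ C → not eligible.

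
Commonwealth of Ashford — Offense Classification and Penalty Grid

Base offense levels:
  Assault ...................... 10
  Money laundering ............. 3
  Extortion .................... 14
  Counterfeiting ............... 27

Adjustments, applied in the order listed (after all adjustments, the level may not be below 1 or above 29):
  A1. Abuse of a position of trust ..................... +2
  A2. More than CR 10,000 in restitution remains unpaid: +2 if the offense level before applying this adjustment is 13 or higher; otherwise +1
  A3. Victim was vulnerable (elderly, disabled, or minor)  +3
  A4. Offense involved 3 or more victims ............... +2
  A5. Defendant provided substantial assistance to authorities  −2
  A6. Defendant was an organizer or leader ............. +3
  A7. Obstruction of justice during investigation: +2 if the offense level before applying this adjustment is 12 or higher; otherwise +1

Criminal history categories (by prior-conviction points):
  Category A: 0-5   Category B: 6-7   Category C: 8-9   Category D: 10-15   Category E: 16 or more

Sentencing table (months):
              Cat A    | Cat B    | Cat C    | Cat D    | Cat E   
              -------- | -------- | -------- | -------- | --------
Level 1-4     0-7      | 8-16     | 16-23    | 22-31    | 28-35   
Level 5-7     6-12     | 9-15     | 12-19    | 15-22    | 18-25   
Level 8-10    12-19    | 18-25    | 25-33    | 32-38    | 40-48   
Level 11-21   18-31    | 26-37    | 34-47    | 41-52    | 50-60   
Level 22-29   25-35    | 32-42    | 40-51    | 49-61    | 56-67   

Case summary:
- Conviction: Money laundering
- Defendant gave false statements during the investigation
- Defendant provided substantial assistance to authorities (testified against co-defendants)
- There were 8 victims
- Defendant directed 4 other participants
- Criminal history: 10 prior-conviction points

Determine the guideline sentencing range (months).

Base offense level for money laundering: 3.
A2 does not apply.
A3 does not apply.
A4 applies: 3 + 2 = 5.
A5 applies: 5 − 2 = 3.
A6 applies: 3 + 3 = 6.
A7 applies (level before this adjustment is 6 < 12, so +1): 6 + 1 = 7.
Final offense level: 7.
Criminal history: 10 prior points → Category D (10-15).
Level 7 falls in the 5-7 band.
Grid: Level 5-7 × Category D = 15-22 months.

15-22 months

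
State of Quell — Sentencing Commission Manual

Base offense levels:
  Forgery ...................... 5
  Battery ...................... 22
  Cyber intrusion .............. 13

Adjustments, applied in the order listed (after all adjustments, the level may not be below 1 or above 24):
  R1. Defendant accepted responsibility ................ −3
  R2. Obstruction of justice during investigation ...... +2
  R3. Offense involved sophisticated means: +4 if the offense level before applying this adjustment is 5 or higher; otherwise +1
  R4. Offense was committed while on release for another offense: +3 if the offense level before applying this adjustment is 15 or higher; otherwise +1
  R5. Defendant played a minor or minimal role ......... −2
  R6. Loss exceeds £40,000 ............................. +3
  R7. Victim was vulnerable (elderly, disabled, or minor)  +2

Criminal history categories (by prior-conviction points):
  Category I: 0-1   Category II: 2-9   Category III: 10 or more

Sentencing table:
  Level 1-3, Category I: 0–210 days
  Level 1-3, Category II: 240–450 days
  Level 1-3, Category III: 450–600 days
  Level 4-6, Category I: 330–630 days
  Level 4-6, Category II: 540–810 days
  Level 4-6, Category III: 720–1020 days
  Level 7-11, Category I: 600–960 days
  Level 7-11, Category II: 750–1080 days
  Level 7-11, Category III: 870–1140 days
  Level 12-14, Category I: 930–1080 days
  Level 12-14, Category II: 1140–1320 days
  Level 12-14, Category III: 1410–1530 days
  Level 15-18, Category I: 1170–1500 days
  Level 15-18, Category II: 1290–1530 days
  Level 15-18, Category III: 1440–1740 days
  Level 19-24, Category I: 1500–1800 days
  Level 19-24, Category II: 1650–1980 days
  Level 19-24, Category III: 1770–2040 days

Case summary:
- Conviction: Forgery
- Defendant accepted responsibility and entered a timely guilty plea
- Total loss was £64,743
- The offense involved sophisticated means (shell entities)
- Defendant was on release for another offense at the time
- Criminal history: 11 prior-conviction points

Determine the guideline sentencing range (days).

Base offense level for forgery: 5.
R1 applies: 5 − 3 = 2.
R3 applies (level before this adjustment is 2 < 5, so +1): 2 + 1 = 3.
R4 applies (level before this adjustment is 3 < 15, so +1): 3 + 1 = 4.
R6 applies: 4 + 3 = 7.
Final offense level: 7.
Criminal history: 11 prior points → Category III (10+).
Level 7 falls in the 7-11 band.
Grid: Level 7-11 × Category III = 870-1140 days.

870-1140 days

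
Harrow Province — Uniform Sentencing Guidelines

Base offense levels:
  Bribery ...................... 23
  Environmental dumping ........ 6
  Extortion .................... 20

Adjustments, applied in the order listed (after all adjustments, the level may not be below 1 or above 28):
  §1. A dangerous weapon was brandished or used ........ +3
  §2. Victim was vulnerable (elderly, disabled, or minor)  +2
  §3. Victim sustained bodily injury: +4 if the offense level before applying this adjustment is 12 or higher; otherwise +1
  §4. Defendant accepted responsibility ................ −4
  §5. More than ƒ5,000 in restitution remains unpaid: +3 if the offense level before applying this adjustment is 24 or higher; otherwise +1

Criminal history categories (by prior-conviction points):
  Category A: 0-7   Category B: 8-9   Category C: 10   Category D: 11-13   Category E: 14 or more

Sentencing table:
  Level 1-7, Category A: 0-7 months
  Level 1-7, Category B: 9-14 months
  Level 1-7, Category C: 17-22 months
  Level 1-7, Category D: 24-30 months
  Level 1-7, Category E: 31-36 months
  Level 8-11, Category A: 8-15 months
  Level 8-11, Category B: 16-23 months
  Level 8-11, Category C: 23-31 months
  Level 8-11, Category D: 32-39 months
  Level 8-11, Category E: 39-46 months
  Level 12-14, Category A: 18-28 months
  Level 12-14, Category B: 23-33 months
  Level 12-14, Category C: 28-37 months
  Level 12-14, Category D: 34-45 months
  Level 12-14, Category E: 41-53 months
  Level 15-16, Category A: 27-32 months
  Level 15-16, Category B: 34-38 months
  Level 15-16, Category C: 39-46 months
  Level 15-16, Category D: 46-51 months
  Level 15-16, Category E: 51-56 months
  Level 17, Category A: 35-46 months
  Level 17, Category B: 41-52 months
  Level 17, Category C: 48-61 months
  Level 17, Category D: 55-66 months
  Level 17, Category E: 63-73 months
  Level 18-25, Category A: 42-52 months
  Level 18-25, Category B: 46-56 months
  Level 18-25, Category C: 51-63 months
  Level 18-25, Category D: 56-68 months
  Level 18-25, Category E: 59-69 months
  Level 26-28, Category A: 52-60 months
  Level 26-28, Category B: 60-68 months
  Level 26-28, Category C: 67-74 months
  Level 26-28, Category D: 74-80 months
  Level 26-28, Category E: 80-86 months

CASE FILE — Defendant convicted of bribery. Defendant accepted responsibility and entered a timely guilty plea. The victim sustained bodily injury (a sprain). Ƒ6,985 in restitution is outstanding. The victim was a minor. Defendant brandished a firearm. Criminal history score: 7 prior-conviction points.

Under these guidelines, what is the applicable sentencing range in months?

Base offense level for bribery: 23.
§1 applies: 23 + 3 = 26.
§2 applies: 26 + 2 = 28.
§3 applies (level before this adjustment is 28 ≥ 12, so +4): 28 + 4 = 32.
§4 applies: 32 − 4 = 28.
§5 applies (level before this adjustment is 28 ≥ 24, so +3): 28 + 3 = 31.
Level 31 exceeds the maximum of 28; capped at 28.
Final offense level: 28.
Criminal history: 7 prior points → Category A (0-7).
Level 28 falls in the 26-28 band.
Grid: Level 26-28 × Category A = 52-60 months.

52-60 months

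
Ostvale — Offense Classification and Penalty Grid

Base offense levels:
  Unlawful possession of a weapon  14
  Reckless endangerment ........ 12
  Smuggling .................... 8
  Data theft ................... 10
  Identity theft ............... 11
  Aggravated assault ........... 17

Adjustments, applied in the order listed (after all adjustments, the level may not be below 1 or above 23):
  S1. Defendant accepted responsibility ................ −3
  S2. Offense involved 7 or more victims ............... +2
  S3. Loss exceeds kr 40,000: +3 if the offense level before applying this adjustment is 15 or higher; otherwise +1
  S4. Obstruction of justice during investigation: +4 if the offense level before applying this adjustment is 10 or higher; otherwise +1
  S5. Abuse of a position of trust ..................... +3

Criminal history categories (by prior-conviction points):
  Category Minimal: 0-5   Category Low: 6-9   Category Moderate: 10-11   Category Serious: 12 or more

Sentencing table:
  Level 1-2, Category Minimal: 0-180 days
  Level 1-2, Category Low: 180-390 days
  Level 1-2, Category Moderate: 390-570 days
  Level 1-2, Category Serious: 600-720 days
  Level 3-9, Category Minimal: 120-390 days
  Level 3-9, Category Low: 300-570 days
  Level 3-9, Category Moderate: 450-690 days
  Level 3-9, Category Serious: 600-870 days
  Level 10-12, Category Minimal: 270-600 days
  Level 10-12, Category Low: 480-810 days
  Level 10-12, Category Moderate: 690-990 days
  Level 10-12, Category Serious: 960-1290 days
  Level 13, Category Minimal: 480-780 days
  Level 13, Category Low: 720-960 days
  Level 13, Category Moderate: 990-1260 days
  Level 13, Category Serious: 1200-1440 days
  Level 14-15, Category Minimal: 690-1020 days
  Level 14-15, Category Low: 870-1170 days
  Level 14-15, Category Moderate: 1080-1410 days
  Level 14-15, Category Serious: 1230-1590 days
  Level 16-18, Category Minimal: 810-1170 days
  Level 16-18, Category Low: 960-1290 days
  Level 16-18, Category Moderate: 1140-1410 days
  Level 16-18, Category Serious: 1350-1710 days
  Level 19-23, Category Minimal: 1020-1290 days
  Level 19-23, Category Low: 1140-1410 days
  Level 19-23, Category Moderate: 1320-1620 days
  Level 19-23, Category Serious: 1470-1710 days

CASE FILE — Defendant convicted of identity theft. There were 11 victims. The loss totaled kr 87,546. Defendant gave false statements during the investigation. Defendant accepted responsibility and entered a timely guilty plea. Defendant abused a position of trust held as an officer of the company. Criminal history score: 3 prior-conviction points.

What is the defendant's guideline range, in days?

Base offense level for identity theft: 11.
S1 applies: 11 − 3 = 8.
S2 applies: 8 + 2 = 10.
S3 applies (level before this adjustment is 10 < 15, so +1): 10 + 1 = 11.
S4 applies (level before this adjustment is 11 ≥ 10, so +4): 11 + 4 = 15.
S5 applies: 15 + 3 = 18.
Final offense level: 18.
Criminal history: 3 prior points → Category Minimal (0-5).
Level 18 falls in the 16-18 band.
Grid: Level 16-18 × Category Minimal = 810-1170 days.

810-1170 days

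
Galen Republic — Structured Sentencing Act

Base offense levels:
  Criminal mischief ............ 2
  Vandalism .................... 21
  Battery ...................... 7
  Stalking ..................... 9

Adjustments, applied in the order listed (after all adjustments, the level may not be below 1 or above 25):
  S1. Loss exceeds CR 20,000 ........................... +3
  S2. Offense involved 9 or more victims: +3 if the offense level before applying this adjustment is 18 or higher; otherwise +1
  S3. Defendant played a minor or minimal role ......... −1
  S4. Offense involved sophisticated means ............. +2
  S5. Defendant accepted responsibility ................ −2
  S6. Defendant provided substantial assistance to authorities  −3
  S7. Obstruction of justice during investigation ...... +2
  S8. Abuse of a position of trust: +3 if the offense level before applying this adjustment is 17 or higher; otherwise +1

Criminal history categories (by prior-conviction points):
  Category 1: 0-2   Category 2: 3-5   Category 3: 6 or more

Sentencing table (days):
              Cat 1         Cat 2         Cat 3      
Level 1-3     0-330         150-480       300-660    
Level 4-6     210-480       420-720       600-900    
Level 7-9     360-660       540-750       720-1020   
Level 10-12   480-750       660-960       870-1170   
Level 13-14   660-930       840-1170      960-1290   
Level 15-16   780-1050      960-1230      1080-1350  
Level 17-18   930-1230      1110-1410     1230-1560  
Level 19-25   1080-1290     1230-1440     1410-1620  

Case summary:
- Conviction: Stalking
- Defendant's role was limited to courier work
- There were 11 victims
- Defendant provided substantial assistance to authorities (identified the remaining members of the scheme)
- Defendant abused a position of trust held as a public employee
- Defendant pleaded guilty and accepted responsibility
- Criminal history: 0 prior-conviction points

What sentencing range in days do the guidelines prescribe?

210-480 days

Base offense level for stalking: 9.
S1 does not apply.
S2 applies (level before this adjustment is 9 < 18, so +1): 9 + 1 = 10.
S3 applies: 10 − 1 = 9.
S5 applies: 9 − 2 = 7.
S6 applies: 7 − 3 = 4.
S7 does not apply.
S8 applies (level before this adjustment is 4 < 17, so +1): 4 + 1 = 5.
Final offense level: 5.
Criminal history: 0 prior points → Category 1 (0-2).
Level 5 falls in the 4-6 band.
Grid: Level 4-6 × Category 1 = 210-480 days.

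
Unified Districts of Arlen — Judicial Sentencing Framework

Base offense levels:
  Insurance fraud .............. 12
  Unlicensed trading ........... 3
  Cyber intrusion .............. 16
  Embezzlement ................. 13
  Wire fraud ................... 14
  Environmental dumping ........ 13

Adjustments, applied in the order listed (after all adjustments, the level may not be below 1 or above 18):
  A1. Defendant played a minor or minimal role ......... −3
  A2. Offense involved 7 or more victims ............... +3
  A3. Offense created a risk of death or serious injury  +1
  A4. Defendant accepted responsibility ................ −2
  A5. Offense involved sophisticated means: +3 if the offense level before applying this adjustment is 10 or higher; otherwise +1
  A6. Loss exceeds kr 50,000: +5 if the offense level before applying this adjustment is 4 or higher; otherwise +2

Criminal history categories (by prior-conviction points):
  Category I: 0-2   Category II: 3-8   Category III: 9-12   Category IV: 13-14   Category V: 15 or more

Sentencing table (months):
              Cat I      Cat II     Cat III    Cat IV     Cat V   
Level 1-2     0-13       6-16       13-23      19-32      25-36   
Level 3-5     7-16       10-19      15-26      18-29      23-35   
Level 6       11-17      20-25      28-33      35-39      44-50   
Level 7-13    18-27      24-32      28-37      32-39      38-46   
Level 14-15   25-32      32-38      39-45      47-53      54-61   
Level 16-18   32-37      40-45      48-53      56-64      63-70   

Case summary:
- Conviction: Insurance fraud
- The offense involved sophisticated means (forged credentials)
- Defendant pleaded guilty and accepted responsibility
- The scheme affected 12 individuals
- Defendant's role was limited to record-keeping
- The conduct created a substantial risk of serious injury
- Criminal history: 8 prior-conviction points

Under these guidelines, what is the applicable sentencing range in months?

Base offense level for insurance fraud: 12.
A1 applies: 12 − 3 = 9.
A2 applies: 9 + 3 = 12.
A3 applies: 12 + 1 = 13.
A4 applies: 13 − 2 = 11.
A5 applies (level before this adjustment is 11 ≥ 10, so +3): 11 + 3 = 14.
Final offense level: 14.
Criminal history: 8 prior points → Category II (3-8).
Level 14 falls in the 14-15 band.
Grid: Level 14-15 × Category II = 32-38 months.

32-38 months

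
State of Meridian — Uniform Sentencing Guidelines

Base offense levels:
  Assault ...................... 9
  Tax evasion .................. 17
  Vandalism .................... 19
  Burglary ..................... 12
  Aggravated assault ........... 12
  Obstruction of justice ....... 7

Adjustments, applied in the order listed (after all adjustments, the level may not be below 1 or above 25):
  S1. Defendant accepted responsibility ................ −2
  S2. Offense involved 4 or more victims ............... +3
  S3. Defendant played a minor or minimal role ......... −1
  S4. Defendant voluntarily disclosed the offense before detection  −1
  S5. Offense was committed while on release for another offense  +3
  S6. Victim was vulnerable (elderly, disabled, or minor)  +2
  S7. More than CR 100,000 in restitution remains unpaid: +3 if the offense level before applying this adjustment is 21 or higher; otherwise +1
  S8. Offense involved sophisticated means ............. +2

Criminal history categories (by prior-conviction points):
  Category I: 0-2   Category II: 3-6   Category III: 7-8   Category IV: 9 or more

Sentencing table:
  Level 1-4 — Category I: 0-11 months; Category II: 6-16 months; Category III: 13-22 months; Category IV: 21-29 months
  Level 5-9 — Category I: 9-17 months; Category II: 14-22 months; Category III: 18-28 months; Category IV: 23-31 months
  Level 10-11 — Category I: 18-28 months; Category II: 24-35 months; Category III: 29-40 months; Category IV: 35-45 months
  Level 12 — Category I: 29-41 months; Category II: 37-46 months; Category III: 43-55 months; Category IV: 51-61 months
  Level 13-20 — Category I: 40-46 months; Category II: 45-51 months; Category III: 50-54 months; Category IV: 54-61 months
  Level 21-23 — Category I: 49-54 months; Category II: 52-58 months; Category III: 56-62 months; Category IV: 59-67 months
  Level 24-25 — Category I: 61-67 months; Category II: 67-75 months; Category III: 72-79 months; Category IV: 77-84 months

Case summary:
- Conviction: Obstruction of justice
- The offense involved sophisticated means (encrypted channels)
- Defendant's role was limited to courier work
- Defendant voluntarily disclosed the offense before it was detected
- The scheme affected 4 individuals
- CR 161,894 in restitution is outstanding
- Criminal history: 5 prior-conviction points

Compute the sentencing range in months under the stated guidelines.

Base offense level for obstruction of justice: 7.
S2 applies: 7 + 3 = 10.
S3 applies: 10 − 1 = 9.
S4 applies: 9 − 1 = 8.
S7 applies (level before this adjustment is 8 < 21, so +1): 8 + 1 = 9.
S8 applies: 9 + 2 = 11.
Final offense level: 11.
Criminal history: 5 prior points → Category II (3-6).
Level 11 falls in the 10-11 band.
Grid: Level 10-11 × Category II = 24-35 months.

24-35 months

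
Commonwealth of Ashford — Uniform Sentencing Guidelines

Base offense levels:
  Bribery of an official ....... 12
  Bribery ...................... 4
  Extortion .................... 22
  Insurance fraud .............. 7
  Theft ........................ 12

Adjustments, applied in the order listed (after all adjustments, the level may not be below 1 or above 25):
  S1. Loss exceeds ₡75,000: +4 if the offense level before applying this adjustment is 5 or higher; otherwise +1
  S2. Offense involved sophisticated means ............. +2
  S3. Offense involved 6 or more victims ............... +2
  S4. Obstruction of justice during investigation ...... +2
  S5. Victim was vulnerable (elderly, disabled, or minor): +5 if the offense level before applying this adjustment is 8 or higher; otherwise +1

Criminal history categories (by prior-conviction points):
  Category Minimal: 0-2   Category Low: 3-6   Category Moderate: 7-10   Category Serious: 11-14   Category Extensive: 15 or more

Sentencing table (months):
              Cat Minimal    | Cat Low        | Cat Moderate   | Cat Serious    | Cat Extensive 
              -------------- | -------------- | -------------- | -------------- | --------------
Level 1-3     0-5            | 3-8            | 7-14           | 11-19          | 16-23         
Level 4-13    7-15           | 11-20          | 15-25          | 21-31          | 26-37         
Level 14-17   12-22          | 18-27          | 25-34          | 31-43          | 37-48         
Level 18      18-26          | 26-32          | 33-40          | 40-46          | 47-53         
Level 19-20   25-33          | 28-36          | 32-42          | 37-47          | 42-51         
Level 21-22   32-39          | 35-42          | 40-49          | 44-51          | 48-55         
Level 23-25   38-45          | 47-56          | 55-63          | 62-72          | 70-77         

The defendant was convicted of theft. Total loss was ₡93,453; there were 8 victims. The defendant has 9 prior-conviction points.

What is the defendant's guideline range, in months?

Base offense level for theft: 12.
S1 applies (level before this adjustment is 12 ≥ 5, so +4): 12 + 4 = 16.
S2 does not apply.
S3 applies: 16 + 2 = 18.
S4 does not apply.
Final offense level: 18.
Criminal history: 9 prior points → Category Moderate (7-10).
Level 18 falls in the 18 band.
Grid: Level 18 × Category Moderate = 33-40 months.

33-40 months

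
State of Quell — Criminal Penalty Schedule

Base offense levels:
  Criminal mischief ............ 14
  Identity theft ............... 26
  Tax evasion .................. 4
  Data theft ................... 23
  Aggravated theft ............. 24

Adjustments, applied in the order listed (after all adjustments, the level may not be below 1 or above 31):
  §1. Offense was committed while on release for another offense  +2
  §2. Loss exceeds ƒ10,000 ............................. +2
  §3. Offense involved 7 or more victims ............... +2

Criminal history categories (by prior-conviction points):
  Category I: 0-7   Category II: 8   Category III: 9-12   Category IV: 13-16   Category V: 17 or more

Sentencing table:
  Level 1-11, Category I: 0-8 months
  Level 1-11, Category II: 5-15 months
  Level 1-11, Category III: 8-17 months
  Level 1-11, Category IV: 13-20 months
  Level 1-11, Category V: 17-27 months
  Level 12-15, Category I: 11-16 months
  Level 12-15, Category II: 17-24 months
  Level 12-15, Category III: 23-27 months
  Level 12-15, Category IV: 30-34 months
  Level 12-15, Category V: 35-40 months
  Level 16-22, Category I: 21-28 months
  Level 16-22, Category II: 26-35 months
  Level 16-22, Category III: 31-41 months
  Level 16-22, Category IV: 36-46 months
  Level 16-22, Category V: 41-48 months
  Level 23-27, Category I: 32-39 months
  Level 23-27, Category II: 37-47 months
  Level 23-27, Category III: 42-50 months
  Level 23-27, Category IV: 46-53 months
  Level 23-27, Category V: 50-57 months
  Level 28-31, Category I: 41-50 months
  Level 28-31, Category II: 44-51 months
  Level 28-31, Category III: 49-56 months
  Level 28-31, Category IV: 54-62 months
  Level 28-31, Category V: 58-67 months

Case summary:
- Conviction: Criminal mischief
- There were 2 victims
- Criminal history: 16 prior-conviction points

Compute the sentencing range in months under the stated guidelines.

Base offense level for criminal mischief: 14.
Final offense level: 14.
Criminal history: 16 prior points → Category IV (13-16).
Level 14 falls in the 12-15 band.
Grid: Level 12-15 × Category IV = 30-34 months.

30-34 months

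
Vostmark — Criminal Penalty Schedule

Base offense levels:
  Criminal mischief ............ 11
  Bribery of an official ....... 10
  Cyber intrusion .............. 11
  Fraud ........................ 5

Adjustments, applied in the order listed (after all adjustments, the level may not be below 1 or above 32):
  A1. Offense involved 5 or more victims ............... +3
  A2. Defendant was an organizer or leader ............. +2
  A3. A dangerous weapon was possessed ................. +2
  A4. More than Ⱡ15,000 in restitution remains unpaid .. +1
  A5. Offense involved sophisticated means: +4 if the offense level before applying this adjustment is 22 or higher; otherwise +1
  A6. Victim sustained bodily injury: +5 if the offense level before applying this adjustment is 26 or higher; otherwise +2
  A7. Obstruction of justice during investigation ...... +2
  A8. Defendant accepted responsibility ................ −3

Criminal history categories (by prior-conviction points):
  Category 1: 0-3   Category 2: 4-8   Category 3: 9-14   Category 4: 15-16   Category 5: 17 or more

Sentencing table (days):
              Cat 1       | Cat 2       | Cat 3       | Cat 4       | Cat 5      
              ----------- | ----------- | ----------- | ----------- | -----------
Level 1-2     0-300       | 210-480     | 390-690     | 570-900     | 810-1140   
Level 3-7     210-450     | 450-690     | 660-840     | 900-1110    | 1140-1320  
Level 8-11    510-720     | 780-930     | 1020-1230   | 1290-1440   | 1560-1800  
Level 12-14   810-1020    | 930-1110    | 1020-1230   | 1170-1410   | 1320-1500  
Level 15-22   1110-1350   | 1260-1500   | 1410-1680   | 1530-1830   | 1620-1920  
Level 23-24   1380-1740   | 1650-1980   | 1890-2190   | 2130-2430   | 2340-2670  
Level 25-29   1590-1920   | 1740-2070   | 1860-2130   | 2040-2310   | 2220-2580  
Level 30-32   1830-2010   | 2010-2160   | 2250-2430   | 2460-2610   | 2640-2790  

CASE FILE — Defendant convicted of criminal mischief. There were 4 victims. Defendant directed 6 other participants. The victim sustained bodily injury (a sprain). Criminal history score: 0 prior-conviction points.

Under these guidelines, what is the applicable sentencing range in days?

Base offense level for criminal mischief: 11.
A1 does not apply.
A2 applies: 11 + 2 = 13.
A3 does not apply.
A6 applies (level before this adjustment is 13 < 26, so +2): 13 + 2 = 15.
A8 does not apply.
Final offense level: 15.
Criminal history: 0 prior points → Category 1 (0-3).
Level 15 falls in the 15-22 band.
Grid: Level 15-22 × Category 1 = 1110-1350 days.

1110-1350 days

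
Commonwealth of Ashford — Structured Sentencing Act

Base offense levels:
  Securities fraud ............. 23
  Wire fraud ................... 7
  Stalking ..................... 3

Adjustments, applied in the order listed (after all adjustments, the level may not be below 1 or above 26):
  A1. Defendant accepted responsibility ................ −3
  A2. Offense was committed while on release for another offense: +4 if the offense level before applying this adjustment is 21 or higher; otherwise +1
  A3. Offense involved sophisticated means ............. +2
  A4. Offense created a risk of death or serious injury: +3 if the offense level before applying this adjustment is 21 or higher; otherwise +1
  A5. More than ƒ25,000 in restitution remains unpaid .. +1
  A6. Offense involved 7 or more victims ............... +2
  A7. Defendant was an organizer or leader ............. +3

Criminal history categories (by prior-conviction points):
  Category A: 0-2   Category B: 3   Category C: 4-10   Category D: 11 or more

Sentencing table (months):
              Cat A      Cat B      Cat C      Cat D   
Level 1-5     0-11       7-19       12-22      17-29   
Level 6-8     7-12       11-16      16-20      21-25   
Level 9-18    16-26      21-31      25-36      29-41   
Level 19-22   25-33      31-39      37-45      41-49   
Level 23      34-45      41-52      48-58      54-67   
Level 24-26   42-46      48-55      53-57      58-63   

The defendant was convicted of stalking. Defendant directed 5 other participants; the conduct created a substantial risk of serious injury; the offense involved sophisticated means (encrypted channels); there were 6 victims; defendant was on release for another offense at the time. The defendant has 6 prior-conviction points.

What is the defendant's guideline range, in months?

Base offense level for stalking: 3.
A2 applies (level before this adjustment is 3 < 21, so +1): 3 + 1 = 4.
A3 applies: 4 + 2 = 6.
A4 applies (level before this adjustment is 6 < 21, so +1): 6 + 1 = 7.
A7 applies: 7 + 3 = 10.
Final offense level: 10.
Criminal history: 6 prior points → Category C (4-10).
Level 10 falls in the 9-18 band.
Grid: Level 9-18 × Category C = 25-36 months.

25-36 months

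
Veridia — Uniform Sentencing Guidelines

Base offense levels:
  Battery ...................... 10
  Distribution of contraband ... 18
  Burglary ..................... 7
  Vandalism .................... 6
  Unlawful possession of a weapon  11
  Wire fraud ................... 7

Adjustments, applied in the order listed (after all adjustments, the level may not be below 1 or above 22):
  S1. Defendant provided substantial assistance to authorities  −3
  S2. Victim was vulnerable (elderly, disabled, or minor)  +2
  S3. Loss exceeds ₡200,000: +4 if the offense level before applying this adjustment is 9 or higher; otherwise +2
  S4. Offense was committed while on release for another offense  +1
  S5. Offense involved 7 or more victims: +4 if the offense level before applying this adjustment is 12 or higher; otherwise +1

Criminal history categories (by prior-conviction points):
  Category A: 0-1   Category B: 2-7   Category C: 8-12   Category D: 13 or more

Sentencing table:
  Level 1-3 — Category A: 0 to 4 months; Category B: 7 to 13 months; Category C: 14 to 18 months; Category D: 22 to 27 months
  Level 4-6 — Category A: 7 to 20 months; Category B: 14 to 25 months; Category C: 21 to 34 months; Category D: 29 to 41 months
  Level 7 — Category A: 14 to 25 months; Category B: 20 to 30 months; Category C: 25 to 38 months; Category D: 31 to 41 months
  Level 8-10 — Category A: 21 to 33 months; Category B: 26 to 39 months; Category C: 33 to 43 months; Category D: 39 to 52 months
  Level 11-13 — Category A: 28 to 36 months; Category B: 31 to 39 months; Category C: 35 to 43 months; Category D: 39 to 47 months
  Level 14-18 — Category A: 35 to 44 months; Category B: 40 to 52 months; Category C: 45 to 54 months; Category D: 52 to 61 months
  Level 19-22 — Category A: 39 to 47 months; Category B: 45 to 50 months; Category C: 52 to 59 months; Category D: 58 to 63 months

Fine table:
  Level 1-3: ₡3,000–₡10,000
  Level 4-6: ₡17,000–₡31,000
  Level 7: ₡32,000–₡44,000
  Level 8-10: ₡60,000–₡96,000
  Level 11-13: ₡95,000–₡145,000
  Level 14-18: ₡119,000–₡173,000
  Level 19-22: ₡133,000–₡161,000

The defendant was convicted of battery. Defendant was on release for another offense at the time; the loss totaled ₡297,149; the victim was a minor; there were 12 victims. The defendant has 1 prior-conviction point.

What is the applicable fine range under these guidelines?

Base offense level for battery: 10.
S2 applies: 10 + 2 = 12.
S3 applies (level before this adjustment is 12 ≥ 9, so +4): 12 + 4 = 16.
S4 applies: 16 + 1 = 17.
S5 applies (level before this adjustment is 17 ≥ 12, so +4): 17 + 4 = 21.
Final offense level: 21.
Level 21 falls in the 19-22 band.
Fine table: Level 19-22 → ₡133,000–₡161,000.

₡133,000–₡161,000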